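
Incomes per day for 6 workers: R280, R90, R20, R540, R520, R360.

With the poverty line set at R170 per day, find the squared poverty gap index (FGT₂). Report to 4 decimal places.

Poor units: R20, R90 (q = 2 of N = 6).
Relative gaps: (170−20)/170 = 0.8824; (170−90)/170 = 0.4706.
Squared: 0.7785; 0.2215.
Sum = 1.000000; P₂ = 1.000000 / 6 = 0.1667.

0.1667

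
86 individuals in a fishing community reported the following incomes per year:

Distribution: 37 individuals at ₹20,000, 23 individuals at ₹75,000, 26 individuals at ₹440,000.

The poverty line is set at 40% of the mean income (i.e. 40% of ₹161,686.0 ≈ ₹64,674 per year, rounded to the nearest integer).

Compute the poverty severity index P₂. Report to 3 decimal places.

0.205

Below z: 37×₹20,000 (q = 37 of N = 86).
Relative gaps: (64674−20000)/64674 = 0.6908 (×37).
Squared: 0.4771 (×37).
Sum = 17.654359; P₂ = 17.654359 / 86 = 0.205.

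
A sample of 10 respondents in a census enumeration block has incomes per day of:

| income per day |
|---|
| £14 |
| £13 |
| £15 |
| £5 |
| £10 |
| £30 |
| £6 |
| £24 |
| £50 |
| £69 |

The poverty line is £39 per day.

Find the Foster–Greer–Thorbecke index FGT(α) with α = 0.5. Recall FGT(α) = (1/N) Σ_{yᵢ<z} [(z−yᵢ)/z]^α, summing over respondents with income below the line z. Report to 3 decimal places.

Below z: £5, £6, £10, £13, £14, £15, £24, £30 (q = 8 of N = 10).
Normalized shortfalls: (39−5)/39 = 0.8718; (39−6)/39 = 0.8462; (39−10)/39 = 0.7436; (39−13)/39 = 0.6667; (39−14)/39 = 0.6410; (39−15)/39 = 0.6154; (39−24)/39 = 0.3846; (39−30)/39 = 0.2308.
Raised to α = 0.5: 0.93370; 0.91987; 0.86232; 0.81650; 0.80064; 0.78446; 0.62017; 0.48038.
Sum = 6.218042; FGT(0.5) = 6.218042 / 10 = 0.622.

0.622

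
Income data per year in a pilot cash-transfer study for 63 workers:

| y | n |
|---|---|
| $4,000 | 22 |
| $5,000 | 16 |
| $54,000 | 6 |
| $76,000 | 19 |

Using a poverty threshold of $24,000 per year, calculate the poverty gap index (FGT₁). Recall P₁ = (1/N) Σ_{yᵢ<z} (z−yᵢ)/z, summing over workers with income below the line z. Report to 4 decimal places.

Poor units: 22×$4,000, 16×$5,000 (q = 38 of N = 63).
Gap ratios (z−y)/z: (24000−4000)/24000 = 0.8333 (×22); (24000−5000)/24000 = 0.7917 (×16).
Sum of shortfalls = 31.000000; P₁ averages over all N: 31.000000 / 63 = 0.4921.

0.4921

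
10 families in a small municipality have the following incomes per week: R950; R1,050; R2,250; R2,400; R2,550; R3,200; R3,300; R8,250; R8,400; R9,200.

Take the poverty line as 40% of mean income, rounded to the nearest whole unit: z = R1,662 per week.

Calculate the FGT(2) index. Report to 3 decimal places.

Below the line: R950, R1,050 (q = 2 of N = 10).
Gap ratios (z−y)/z: (1662−950)/1662 = 0.4284; (1662−1050)/1662 = 0.3682.
Squared: 0.1835; 0.1356.
Sum = 0.319120; P₂ = 0.319120 / 10 = 0.032.

0.032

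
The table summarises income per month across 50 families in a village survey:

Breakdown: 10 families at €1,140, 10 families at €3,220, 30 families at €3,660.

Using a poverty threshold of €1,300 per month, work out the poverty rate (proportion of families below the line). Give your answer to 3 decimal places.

0.200

10 of the 50 families have income below €1,300.
H = 10/50 = 0.200.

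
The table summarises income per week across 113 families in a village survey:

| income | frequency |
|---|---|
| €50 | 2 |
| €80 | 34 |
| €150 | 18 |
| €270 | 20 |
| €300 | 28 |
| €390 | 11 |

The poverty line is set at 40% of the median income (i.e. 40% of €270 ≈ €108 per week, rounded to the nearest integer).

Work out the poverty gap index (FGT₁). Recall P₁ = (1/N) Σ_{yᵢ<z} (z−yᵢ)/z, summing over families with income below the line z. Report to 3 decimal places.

0.088

Poor units: 2×€50, 34×€80 (q = 36 of N = 113).
Shortfall ratios: (108−50)/108 = 0.5370 (×2); (108−80)/108 = 0.2593 (×34).
Sum of shortfalls = 9.888889; P₁ averages over all N: 9.888889 / 113 = 0.088.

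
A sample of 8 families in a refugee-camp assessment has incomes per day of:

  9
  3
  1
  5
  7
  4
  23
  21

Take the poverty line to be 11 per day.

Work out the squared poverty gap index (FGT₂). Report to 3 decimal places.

0.278

Below the line: 1, 3, 4, 5, 7, 9 (q = 6 of N = 8).
Relative gaps: (11−1)/11 = 0.9091; (11−3)/11 = 0.7273; (11−4)/11 = 0.6364; (11−5)/11 = 0.5455; (11−7)/11 = 0.3636; (11−9)/11 = 0.1818.
Squared: 0.8264; 0.5289; 0.4050; 0.2975; 0.1322; 0.0331.
Sum = 2.223140; P₂ = 2.223140 / 8 = 0.278.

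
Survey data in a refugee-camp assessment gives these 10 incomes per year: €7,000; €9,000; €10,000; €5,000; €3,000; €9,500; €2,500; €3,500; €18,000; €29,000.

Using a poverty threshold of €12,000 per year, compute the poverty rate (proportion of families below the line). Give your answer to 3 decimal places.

0.800

8 of the 10 families have income below €12,000.
H = 8/10 = 0.800.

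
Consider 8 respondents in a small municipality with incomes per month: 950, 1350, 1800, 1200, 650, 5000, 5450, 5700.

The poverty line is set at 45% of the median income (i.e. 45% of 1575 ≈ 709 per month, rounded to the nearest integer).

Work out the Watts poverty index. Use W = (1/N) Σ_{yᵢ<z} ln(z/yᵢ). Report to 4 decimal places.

Poor units: 650 (q = 1 of N = 8).
Log shortfalls: ln(709/650) = 0.0869.
W = 0.086883 / 8 = 0.0109.

0.0109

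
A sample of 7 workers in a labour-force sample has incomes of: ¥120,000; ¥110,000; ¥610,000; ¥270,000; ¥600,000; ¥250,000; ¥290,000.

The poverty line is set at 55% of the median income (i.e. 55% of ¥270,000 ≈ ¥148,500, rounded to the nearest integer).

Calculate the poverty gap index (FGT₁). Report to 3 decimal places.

0.064

Incomes under z: ¥110,000, ¥120,000 (q = 2 of N = 7).
Shortfall ratios: (148500−110000)/148500 = 0.2593; (148500−120000)/148500 = 0.1919.
Σ = 0.451178. Dividing by the full population N = 7 gives P₁ = 0.064.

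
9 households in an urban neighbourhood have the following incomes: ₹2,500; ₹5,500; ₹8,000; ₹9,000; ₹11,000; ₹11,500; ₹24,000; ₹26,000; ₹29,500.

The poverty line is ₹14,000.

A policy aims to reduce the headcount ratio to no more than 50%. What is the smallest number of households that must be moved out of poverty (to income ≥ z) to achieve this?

2

6 of the 9 households are poor, so H = 6/9 = 0.667.
A headcount ratio of at most 50% allows at most ⌊0.50 × 9⌋ = 4 poor households.
So at least 6 − 4 = 2 must be lifted.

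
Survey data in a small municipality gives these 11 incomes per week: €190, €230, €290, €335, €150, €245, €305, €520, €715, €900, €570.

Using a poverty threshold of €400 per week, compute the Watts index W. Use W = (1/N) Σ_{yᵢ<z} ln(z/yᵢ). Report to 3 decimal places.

0.322

Poor units: €150, €190, €230, €245, €290, €305, €335 (q = 7 of N = 11).
ln(z/y) terms: ln(400/150) = 0.9808; ln(400/190) = 0.7444; ln(400/230) = 0.5534; ln(400/245) = 0.4902; ln(400/290) = 0.3216; ln(400/305) = 0.2712; ln(400/335) = 0.1773.
W = 3.538932 / 11 = 0.322.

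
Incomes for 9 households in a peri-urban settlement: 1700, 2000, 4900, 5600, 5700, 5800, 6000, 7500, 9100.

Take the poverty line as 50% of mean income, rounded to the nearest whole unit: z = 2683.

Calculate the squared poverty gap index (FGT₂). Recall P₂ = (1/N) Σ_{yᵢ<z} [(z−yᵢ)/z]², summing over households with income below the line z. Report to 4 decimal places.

0.0221

Poor units: 1700, 2000 (q = 2 of N = 9).
Relative gaps: (2683−1700)/2683 = 0.3664; (2683−2000)/2683 = 0.2546.
Squared: 0.1342; 0.0648.
Sum = 0.199039; P₂ = 0.199039 / 9 = 0.0221.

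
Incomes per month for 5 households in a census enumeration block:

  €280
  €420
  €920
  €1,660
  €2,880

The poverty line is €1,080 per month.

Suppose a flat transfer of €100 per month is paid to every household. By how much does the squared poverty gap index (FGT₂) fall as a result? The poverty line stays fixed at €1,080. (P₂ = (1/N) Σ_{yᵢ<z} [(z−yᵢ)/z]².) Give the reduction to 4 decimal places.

0.0504

Before: below the line — €280, €420, €920; squared poverty gap index (FGT₂) = 0.188820.
After the €100 transfer: below the line — €380, €520, €1,020; squared poverty gap index (FGT₂) = 0.138409.
Reduction = 0.188820 − 0.138409 = 0.0504.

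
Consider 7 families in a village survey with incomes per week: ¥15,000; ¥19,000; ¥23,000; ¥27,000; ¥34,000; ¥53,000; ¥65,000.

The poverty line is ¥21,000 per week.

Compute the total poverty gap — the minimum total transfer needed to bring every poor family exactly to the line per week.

Incomes under z: ¥15,000, ¥19,000 (q = 2 of N = 7).
Individual gaps: 21000−15000 = 6000; 21000−19000 = 2000.
Aggregate gap = ¥8,000.

¥8,000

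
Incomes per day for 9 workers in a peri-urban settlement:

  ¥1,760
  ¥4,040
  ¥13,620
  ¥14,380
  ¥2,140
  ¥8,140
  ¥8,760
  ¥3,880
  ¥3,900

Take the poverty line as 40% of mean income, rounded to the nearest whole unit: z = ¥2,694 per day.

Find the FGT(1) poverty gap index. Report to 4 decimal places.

Below the line: ¥1,760, ¥2,140 (q = 2 of N = 9).
Gap ratios (z−y)/z: (2694−1760)/2694 = 0.3467; (2694−2140)/2694 = 0.2056.
Σ = 0.552339. Dividing by the full population N = 9 gives P₁ = 0.0614.

0.0614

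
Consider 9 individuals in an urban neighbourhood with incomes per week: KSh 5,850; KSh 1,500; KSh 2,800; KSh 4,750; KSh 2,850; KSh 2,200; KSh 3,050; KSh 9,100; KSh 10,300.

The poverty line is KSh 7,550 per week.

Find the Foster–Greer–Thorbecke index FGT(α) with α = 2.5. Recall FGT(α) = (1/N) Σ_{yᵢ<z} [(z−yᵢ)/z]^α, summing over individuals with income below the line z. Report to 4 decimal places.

0.2221

Poor units: KSh 1,500, KSh 2,200, KSh 2,800, KSh 2,850, KSh 3,050, KSh 4,750, KSh 5,850 (q = 7 of N = 9).
Gap ratios (z−y)/z: (7550−1500)/7550 = 0.8013; (7550−2200)/7550 = 0.7086; (7550−2800)/7550 = 0.6291; (7550−2850)/7550 = 0.6225; (7550−3050)/7550 = 0.5960; (7550−4750)/7550 = 0.3709; (7550−5850)/7550 = 0.2252.
Raised to α = 2.5: 0.57481; 0.42269; 0.31395; 0.30576; 0.27426; 0.08376; 0.02406.
Sum = 1.999280; FGT(2.5) = 1.999280 / 9 = 0.2221.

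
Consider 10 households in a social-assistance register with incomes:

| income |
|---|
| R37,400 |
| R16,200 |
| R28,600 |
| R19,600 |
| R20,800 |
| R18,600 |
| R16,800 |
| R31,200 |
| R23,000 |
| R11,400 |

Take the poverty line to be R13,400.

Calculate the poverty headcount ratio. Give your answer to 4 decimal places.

1 of the 10 households have income below R13,400.
H = 1/10 = 0.1000.

0.1000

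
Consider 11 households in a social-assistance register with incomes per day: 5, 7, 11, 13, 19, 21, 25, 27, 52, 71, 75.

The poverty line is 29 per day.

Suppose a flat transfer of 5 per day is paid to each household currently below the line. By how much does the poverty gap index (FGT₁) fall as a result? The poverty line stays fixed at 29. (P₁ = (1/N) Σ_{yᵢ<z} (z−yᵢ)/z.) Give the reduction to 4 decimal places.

0.1129

Before: below the line — 5, 7, 11, 13, 19, 21, 25, 27; poverty gap index (FGT₁) = 0.326019.
After the 5 transfer: below the line — 10, 12, 16, 18, 24, 26; poverty gap index (FGT₁) = 0.213166.
Reduction = 0.326019 − 0.213166 = 0.1129.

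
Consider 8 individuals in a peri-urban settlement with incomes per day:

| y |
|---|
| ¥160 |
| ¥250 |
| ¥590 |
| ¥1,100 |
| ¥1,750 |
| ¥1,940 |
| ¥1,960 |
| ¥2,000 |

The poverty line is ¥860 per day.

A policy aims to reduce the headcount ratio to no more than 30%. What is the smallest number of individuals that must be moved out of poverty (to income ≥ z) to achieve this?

1

Currently q = 3 of N = 8 are below the line (H = 0.375).
A headcount ratio of at most 30% allows at most ⌊0.30 × 8⌋ = 2 poor individuals.
So at least 3 − 2 = 1 must be lifted.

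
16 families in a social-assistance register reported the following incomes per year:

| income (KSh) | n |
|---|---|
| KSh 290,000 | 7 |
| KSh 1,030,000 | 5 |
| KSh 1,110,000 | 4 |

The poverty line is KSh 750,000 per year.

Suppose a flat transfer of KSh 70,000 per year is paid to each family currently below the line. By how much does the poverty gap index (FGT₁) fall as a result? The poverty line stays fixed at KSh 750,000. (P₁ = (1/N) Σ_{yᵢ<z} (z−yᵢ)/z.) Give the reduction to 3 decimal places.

Before: below the line — 7×KSh 290,000; poverty gap index (FGT₁) = 0.26833.
After the KSh 70,000 transfer: below the line — 7×KSh 360,000; poverty gap index (FGT₁) = 0.22750.
Reduction = 0.26833 − 0.22750 = 0.041.

0.041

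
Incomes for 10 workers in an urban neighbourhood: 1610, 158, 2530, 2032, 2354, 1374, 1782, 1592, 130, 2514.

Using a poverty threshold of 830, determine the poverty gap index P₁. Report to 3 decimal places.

Below z: 130, 158 (q = 2 of N = 10).
Shortfall ratios: (830−130)/830 = 0.8434; (830−158)/830 = 0.8096.
Sum of shortfalls = 1.653012; P₁ averages over all N: 1.653012 / 10 = 0.165.

0.165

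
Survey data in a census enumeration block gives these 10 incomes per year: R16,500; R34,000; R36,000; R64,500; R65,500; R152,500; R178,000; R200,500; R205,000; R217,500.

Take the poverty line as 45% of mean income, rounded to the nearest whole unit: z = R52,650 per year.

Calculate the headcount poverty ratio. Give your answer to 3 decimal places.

3 of the 10 families have income below R52,650.
H = 3/10 = 0.300.

0.300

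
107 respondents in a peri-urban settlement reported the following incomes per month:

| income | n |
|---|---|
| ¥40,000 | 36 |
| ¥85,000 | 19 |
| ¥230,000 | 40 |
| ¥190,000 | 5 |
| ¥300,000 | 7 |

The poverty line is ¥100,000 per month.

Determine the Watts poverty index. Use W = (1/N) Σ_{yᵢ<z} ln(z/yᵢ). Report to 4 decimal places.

Incomes under z: 36×¥40,000, 19×¥85,000 (q = 55 of N = 107).
Log shortfalls: ln(100000/40000) = 0.9163 (×36); ln(100000/85000) = 0.1625 (×19).
W = 36.074326 / 107 = 0.3371.

0.3371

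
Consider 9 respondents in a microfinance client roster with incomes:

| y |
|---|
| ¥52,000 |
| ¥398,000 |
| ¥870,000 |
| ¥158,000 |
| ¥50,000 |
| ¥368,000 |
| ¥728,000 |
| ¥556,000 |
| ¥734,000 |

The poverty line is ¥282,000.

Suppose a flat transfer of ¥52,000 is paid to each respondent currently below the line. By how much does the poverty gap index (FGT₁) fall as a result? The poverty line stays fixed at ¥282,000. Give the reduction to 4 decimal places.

Before: below the line — ¥50,000, ¥52,000, ¥158,000; poverty gap index (FGT₁) = 0.230890.
After the ¥52,000 transfer: below the line — ¥102,000, ¥104,000, ¥210,000; poverty gap index (FGT₁) = 0.169425.
Reduction = 0.230890 − 0.169425 = 0.0615.

0.0615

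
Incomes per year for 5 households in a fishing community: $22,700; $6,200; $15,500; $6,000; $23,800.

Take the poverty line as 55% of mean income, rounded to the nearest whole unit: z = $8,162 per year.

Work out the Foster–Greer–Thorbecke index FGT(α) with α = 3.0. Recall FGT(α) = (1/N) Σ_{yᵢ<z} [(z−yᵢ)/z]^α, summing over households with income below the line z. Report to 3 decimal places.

Poor units: $6,000, $6,200 (q = 2 of N = 5).
Relative gaps: (8162−6000)/8162 = 0.2649; (8162−6200)/8162 = 0.2404.
Raised to α = 3.0: 0.01859; 0.01389.
Sum = 0.032476; FGT(3.0) = 0.032476 / 5 = 0.006.

0.006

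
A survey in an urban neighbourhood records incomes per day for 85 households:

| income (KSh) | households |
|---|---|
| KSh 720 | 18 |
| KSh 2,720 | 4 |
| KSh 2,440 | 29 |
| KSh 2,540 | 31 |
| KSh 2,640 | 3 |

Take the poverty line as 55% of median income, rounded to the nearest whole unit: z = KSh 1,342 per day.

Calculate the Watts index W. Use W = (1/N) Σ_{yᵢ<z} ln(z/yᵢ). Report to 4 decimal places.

0.1319

Below the line: 18×KSh 720 (q = 18 of N = 85).
Log gaps: ln(1342/720) = 0.6227 (×18).
W = 11.207972 / 85 = 0.1319.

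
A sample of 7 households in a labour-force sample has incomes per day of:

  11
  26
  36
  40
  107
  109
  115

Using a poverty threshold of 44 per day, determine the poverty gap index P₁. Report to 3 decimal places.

Poor units: 11, 26, 36, 40 (q = 4 of N = 7).
Gap ratios (z−y)/z: (44−11)/44 = 0.7500; (44−26)/44 = 0.4091; (44−36)/44 = 0.1818; (44−40)/44 = 0.0909.
Sum of shortfalls = 1.431818; P₁ averages over all N: 1.431818 / 7 = 0.205.

0.205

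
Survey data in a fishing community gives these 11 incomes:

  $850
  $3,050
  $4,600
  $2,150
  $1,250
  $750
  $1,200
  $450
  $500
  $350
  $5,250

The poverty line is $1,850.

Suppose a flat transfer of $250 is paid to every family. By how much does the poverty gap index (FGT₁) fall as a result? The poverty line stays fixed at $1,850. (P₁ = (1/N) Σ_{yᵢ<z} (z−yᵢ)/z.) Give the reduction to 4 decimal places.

0.0860

Before: below the line — $350, $450, $500, $750, $850, $1,200, $1,250; poverty gap index (FGT₁) = 0.373464.
After the $250 transfer: below the line — $600, $700, $750, $1,000, $1,100, $1,450, $1,500; poverty gap index (FGT₁) = 0.287469.
Reduction = 0.373464 − 0.287469 = 0.0860.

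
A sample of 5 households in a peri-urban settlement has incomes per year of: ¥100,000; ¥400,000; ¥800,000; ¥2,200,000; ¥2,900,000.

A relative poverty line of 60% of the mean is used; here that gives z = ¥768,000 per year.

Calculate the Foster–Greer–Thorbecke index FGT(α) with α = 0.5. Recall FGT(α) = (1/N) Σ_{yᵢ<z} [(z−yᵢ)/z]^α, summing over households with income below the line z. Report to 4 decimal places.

Below z: ¥100,000, ¥400,000 (q = 2 of N = 5).
Gap ratios (z−y)/z: (768000−100000)/768000 = 0.8698; (768000−400000)/768000 = 0.4792.
Raised to α = 0.5: 0.93263; 0.69222.
Sum = 1.624845; FGT(0.5) = 1.624845 / 5 = 0.3250.

0.3250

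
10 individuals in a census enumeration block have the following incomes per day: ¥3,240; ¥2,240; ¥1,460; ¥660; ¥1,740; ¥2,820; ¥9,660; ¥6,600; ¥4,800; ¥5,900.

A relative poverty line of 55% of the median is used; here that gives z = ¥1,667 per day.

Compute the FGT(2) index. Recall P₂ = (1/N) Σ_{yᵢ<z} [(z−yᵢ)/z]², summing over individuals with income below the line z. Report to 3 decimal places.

0.038

Below z: ¥660, ¥1,460 (q = 2 of N = 10).
Normalized shortfalls: (1667−660)/1667 = 0.6041; (1667−1460)/1667 = 0.1242.
Squared: 0.3649; 0.0154.
Sum = 0.380331; P₂ = 0.380331 / 10 = 0.038.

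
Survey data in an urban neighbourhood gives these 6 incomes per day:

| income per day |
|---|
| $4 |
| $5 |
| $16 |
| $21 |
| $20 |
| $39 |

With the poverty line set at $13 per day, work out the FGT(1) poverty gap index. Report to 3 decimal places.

0.218

Below the line: $4, $5 (q = 2 of N = 6).
Shortfall ratios: (13−4)/13 = 0.6923; (13−5)/13 = 0.6154.
Σ = 1.307692. Dividing by the full population N = 6 gives P₁ = 0.218.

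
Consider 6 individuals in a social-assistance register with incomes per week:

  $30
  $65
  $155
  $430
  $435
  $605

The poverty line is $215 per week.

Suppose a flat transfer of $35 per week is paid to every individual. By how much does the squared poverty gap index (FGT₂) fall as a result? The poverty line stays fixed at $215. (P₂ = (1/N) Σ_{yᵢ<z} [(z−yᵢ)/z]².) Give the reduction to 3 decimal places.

0.086

Before: below the line — $30, $65, $155; squared poverty gap index (FGT₂) = 0.21750.
After the $35 transfer: below the line — $65, $100, $190; squared poverty gap index (FGT₂) = 0.13106.
Reduction = 0.21750 − 0.13106 = 0.086.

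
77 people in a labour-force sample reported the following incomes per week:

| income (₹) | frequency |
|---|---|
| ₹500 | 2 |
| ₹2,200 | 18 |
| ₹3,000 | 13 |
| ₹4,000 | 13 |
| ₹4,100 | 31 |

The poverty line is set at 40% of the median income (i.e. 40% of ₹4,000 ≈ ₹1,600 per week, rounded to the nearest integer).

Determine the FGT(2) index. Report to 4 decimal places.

Below z: 2×₹500 (q = 2 of N = 77).
Gap ratios (z−y)/z: (1600−500)/1600 = 0.6875 (×2).
Squared: 0.4727 (×2).
Sum = 0.945312; P₂ = 0.945312 / 77 = 0.0123.

0.0123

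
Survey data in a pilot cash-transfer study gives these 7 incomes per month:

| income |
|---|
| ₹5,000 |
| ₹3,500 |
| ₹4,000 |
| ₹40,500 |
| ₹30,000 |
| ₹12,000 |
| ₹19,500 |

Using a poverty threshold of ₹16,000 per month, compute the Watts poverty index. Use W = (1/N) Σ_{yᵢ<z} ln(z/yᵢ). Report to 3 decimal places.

Incomes under z: ₹3,500, ₹4,000, ₹5,000, ₹12,000 (q = 4 of N = 7).
ln(z/y) terms: ln(16000/3500) = 1.5198; ln(16000/4000) = 1.3863; ln(16000/5000) = 1.1632; ln(16000/12000) = 0.2877.
W = 4.356953 / 7 = 0.622.

0.622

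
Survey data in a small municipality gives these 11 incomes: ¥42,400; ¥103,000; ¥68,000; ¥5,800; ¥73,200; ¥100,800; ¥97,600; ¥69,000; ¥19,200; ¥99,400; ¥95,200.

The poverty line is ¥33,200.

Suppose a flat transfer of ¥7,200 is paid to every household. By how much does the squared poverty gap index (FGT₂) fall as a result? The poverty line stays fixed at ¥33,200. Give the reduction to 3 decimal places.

Before: below the line — ¥5,800, ¥19,200; squared poverty gap index (FGT₂) = 0.07809.
After the ¥7,200 transfer: below the line — ¥13,000, ¥26,400; squared poverty gap index (FGT₂) = 0.03747.
Reduction = 0.07809 − 0.03747 = 0.041.

0.041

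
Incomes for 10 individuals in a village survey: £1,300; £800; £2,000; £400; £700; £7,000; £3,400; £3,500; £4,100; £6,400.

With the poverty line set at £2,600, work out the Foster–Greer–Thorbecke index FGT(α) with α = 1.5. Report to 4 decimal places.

0.2443

Incomes under z: £400, £700, £800, £1,300, £2,000 (q = 5 of N = 10).
Shortfall ratios: (2600−400)/2600 = 0.8462; (2600−700)/2600 = 0.7308; (2600−800)/2600 = 0.6923; (2600−1300)/2600 = 0.5000; (2600−2000)/2600 = 0.2308.
Raised to α = 1.5: 0.77835; 0.62470; 0.57603; 0.35355; 0.11086.
Sum = 2.443493; FGT(1.5) = 2.443493 / 10 = 0.2443.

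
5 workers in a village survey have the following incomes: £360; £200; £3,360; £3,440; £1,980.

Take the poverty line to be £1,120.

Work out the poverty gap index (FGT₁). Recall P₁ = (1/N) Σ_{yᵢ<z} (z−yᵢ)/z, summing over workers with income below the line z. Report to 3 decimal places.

Incomes under z: £200, £360 (q = 2 of N = 5).
Shortfall ratios: (1120−200)/1120 = 0.8214; (1120−360)/1120 = 0.6786.
Sum of shortfalls = 1.500000; P₁ averages over all N: 1.500000 / 5 = 0.300.

0.300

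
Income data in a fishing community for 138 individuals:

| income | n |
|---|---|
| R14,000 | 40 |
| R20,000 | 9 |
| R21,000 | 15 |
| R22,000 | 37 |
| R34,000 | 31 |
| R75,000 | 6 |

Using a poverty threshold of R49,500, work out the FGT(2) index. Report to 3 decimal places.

0.313

Below the line: 40×R14,000, 9×R20,000, 15×R21,000, 37×R22,000, 31×R34,000 (q = 132 of N = 138).
Gap ratios (z−y)/z: (49500−14000)/49500 = 0.7172 (×40); (49500−20000)/49500 = 0.5960 (×9); (49500−21000)/49500 = 0.5758 (×15); (49500−22000)/49500 = 0.5556 (×37); (49500−34000)/49500 = 0.3131 (×31).
Squared: 0.5143 (×40); 0.3552 (×9); 0.3315 (×15); 0.3086 (×37); 0.0981 (×31).
Sum = 43.201714; P₂ = 43.201714 / 138 = 0.313.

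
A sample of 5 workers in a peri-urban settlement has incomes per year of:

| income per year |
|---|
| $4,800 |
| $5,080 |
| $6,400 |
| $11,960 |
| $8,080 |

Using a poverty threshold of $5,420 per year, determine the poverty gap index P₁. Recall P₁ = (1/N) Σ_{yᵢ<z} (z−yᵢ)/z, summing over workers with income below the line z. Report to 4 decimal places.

0.0354

Incomes under z: $4,800, $5,080 (q = 2 of N = 5).
Relative gaps: (5420−4800)/5420 = 0.1144; (5420−5080)/5420 = 0.0627.
Σ = 0.177122. Dividing by the full population N = 5 gives P₁ = 0.0354.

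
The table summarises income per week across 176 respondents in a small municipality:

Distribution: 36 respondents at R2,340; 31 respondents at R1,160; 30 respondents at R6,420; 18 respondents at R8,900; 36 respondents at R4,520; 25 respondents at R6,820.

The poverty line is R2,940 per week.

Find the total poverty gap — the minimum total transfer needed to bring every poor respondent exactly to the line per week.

R76,780

Incomes under z: 31×R1,160, 36×R2,340 (q = 67 of N = 176).
Individual gaps: 31×(2940−1160) = 55180; 36×(2940−2340) = 21600.
Aggregate gap = R76,780.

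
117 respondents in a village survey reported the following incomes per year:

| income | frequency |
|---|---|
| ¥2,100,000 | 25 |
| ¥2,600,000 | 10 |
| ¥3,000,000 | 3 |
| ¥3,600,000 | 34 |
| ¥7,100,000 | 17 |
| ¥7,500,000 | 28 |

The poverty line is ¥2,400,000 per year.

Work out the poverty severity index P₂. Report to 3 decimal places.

Incomes under z: 25×¥2,100,000 (q = 25 of N = 117).
Normalized shortfalls: (2400000−2100000)/2400000 = 0.1250 (×25).
Squared: 0.0156 (×25).
Sum = 0.390625; P₂ = 0.390625 / 117 = 0.003.

0.003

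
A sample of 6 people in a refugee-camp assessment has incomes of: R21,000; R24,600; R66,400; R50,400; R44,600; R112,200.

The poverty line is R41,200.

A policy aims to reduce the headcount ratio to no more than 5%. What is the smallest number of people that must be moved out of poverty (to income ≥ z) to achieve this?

2 of the 6 people are poor, so H = 2/6 = 0.333.
A headcount ratio of at most 5% allows at most ⌊0.05 × 6⌋ = 0 poor people.
So at least 2 − 0 = 2 must be lifted.

2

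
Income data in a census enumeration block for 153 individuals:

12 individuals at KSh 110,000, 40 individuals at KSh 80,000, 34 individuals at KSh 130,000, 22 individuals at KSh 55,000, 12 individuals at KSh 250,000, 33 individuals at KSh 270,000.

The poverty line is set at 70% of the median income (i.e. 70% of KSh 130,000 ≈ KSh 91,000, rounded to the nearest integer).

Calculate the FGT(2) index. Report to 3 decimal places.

0.026

Incomes under z: 22×KSh 55,000, 40×KSh 80,000 (q = 62 of N = 153).
Shortfall ratios: (91000−55000)/91000 = 0.3956 (×22); (91000−80000)/91000 = 0.1209 (×40).
Squared: 0.1565 (×22); 0.0146 (×40).
Sum = 4.027533; P₂ = 4.027533 / 153 = 0.026.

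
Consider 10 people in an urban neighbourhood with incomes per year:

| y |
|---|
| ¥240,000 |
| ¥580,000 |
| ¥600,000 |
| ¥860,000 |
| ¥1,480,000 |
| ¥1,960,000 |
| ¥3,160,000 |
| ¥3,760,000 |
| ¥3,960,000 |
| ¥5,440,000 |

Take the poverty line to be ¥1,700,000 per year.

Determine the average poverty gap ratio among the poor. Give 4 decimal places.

Below z: ¥240,000, ¥580,000, ¥600,000, ¥860,000, ¥1,480,000 (q = 5 of N = 10).
Relative gaps: 0.8588, 0.6588, 0.6471, 0.4941, 0.1294; sum = 2.788235.
I averages over the q = 5 poor units only: 2.788235 / 5 = 0.5576.

0.5576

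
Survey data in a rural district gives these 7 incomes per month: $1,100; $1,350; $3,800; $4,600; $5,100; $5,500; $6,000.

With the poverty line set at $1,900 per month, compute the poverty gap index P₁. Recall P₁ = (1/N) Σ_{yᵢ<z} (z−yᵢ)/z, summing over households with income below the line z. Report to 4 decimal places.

0.1015

Incomes under z: $1,100, $1,350 (q = 2 of N = 7).
Normalized shortfalls: (1900−1100)/1900 = 0.4211; (1900−1350)/1900 = 0.2895.
Sum of shortfalls = 0.710526; P₁ averages over all N: 0.710526 / 7 = 0.1015.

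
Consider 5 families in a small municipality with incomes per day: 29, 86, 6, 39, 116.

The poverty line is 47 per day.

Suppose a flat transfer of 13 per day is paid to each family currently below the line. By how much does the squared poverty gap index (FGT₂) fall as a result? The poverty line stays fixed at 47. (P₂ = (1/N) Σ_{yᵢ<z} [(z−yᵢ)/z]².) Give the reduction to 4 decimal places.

Before: below the line — 6, 29, 39; squared poverty gap index (FGT₂) = 0.187325.
After the 13 transfer: below the line — 19, 42; squared poverty gap index (FGT₂) = 0.073246.
Reduction = 0.187325 − 0.073246 = 0.1141.

0.1141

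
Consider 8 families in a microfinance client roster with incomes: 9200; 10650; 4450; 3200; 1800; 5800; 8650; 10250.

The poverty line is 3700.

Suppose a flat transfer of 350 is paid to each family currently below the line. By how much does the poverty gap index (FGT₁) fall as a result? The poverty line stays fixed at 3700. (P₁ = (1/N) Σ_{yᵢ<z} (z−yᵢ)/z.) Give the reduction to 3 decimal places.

Before: below the line — 1800, 3200; poverty gap index (FGT₁) = 0.08108.
After the 350 transfer: below the line — 2150, 3550; poverty gap index (FGT₁) = 0.05743.
Reduction = 0.08108 − 0.05743 = 0.024.

0.024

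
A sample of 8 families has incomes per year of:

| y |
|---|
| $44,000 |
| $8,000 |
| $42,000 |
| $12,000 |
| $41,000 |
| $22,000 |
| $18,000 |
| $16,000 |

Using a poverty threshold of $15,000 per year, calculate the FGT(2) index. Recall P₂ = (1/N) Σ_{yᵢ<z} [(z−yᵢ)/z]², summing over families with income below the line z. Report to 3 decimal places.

Incomes under z: $8,000, $12,000 (q = 2 of N = 8).
Shortfall ratios: (15000−8000)/15000 = 0.4667; (15000−12000)/15000 = 0.2000.
Squared: 0.2178; 0.0400.
Sum = 0.257778; P₂ = 0.257778 / 8 = 0.032.

0.032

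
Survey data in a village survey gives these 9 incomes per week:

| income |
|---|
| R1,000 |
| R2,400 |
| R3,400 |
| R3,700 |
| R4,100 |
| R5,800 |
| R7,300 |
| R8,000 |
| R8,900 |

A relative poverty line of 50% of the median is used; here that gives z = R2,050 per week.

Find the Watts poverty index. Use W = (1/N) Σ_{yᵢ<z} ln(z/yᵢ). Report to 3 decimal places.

Below z: R1,000 (q = 1 of N = 9).
ln(z/y) terms: ln(2050/1000) = 0.7178.
W = 0.717840 / 9 = 0.080.

0.080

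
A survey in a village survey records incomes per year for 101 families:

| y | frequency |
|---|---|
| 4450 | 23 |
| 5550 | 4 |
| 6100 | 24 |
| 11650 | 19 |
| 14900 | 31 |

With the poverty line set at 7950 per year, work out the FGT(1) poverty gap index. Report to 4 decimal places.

0.1675

Poor units: 23×4450, 4×5550, 24×6100 (q = 51 of N = 101).
Relative gaps: (7950−4450)/7950 = 0.4403 (×23); (7950−5550)/7950 = 0.3019 (×4); (7950−6100)/7950 = 0.2327 (×24).
Σ = 16.918239. Dividing by the full population N = 101 gives P₁ = 0.1675.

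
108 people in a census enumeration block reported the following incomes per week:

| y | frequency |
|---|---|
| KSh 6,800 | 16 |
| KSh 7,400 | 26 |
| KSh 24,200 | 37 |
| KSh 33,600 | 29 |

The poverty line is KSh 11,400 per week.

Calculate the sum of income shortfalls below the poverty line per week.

KSh 177,600

Poor units: 16×KSh 6,800, 26×KSh 7,400 (q = 42 of N = 108).
Individual gaps: 16×(11400−6800) = 73600; 26×(11400−7400) = 104000.
Aggregate gap = KSh 177,600.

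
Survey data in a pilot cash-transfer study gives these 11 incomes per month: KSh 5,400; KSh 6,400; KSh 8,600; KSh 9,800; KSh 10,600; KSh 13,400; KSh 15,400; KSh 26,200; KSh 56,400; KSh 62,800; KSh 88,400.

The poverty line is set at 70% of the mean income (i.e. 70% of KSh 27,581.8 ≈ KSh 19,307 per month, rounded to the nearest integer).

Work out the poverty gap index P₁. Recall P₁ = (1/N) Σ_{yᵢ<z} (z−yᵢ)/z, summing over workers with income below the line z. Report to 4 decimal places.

0.3086

Incomes under z: KSh 5,400, KSh 6,400, KSh 8,600, KSh 9,800, KSh 10,600, KSh 13,400, KSh 15,400 (q = 7 of N = 11).
Shortfall ratios: (19307−5400)/19307 = 0.7203; (19307−6400)/19307 = 0.6685; (19307−8600)/19307 = 0.5546; (19307−9800)/19307 = 0.4924; (19307−10600)/19307 = 0.4510; (19307−13400)/19307 = 0.3060; (19307−15400)/19307 = 0.2024.
Σ = 3.395090. Dividing by the full population N = 11 gives P₁ = 0.3086.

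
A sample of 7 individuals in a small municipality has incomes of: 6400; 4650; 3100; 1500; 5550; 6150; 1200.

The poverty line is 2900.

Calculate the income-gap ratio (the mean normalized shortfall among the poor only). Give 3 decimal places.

0.534

Below the line: 1200, 1500 (q = 2 of N = 7).
Relative gaps: 0.5862, 0.4828; sum = 1.068966.
The income-gap ratio divides by q (the poor only): 1.068966 / 2 = 0.534.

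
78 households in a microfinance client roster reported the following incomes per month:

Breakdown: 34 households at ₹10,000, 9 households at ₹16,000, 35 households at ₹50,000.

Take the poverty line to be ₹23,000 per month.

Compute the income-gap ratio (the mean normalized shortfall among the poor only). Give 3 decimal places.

Below the line: 34×₹10,000, 9×₹16,000 (q = 43 of N = 78).
Relative gaps: 0.5652 (×34), 0.3043 (×9); sum = 21.956522.
I averages over the q = 43 poor units only: 21.956522 / 43 = 0.511.

0.511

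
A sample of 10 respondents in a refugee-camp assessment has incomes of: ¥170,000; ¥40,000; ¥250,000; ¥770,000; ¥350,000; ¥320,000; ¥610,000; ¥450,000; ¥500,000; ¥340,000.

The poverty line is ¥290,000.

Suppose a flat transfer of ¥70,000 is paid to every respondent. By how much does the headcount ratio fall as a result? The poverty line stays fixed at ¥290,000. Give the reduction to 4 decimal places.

0.1000

Before: below the line — ¥40,000, ¥170,000, ¥250,000; headcount ratio = 0.300000.
After the ¥70,000 transfer: below the line — ¥110,000, ¥240,000; headcount ratio = 0.200000.
Reduction = 0.300000 − 0.200000 = 0.1000.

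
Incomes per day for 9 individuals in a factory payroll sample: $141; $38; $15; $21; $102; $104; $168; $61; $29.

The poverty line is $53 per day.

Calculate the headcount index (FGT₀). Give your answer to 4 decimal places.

4 of the 9 individuals have income below $53.
H = 4/9 = 0.4444.

0.4444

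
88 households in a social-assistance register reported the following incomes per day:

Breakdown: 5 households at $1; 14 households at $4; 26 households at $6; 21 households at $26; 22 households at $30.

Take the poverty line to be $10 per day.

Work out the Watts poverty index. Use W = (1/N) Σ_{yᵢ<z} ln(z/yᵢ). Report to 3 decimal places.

Below z: 5×$1, 14×$4, 26×$6 (q = 45 of N = 88).
Log shortfalls: ln(10/1) = 2.3026 (×5); ln(10/4) = 0.9163 (×14); ln(10/6) = 0.5108 (×26).
W = 37.622462 / 88 = 0.428.

0.428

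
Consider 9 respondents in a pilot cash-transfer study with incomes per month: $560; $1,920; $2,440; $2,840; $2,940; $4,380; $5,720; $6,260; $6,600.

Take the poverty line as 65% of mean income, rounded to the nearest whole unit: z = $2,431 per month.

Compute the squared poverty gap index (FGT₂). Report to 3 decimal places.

Below z: $560, $1,920 (q = 2 of N = 9).
Normalized shortfalls: (2431−560)/2431 = 0.7696; (2431−1920)/2431 = 0.2102.
Squared: 0.5923; 0.0442.
Sum = 0.636534; P₂ = 0.636534 / 9 = 0.071.

0.071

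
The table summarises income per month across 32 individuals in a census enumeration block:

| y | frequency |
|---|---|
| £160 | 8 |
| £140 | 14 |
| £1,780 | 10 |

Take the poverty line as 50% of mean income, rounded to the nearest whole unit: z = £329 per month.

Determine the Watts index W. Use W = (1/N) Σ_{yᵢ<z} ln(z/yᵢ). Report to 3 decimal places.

Poor units: 14×£140, 8×£160 (q = 22 of N = 32).
Log gaps: ln(329/140) = 0.8544 (×14); ln(329/160) = 0.7209 (×8).
W = 17.728886 / 32 = 0.554.

0.554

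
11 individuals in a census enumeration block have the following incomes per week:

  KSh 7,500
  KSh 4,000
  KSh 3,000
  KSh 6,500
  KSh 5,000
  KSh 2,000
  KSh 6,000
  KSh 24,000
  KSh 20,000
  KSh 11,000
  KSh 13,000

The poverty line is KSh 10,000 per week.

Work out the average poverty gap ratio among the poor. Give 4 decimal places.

0.5143

Below the line: KSh 2,000, KSh 3,000, KSh 4,000, KSh 5,000, KSh 6,000, KSh 6,500, KSh 7,500 (q = 7 of N = 11).
Shortfall ratios (z−y)/z: 0.8000, 0.7000, 0.6000, 0.5000, 0.4000, 0.3500, 0.2500; sum = 3.600000.
The income-gap ratio divides by q (the poor only): 3.600000 / 7 = 0.5143.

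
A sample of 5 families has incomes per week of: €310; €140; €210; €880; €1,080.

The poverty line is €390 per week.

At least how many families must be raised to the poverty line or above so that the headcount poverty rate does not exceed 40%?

1

Currently q = 3 of N = 5 are below the line (H = 0.600).
A headcount ratio of at most 40% allows at most ⌊0.40 × 5⌋ = 2 poor families.
So at least 3 − 2 = 1 must be lifted.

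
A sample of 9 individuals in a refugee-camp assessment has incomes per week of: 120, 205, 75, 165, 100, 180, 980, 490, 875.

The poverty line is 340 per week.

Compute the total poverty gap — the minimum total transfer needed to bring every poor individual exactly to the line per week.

1195

Below z: 75, 100, 120, 165, 180, 205 (q = 6 of N = 9).
Individual gaps: 340−75 = 265; 340−100 = 240; 340−120 = 220; 340−165 = 175; 340−180 = 160; 340−205 = 135.
Aggregate gap = 1195.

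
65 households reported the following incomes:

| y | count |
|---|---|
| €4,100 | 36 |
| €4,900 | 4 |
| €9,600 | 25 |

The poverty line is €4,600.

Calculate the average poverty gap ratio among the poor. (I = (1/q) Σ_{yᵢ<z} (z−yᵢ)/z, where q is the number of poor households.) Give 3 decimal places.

0.109

Below the line: 36×€4,100 (q = 36 of N = 65).
Relative gaps: 0.1087 (×36); sum = 3.913043.
I averages over the q = 36 poor units only: 3.913043 / 36 = 0.109.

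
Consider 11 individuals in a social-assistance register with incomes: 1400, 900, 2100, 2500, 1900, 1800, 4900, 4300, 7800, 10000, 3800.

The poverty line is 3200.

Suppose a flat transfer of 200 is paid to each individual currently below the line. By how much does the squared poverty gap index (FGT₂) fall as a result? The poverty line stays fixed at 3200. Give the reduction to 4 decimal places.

0.0284

Before: below the line — 900, 1400, 1800, 1900, 2100, 2500; squared poverty gap index (FGT₂) = 0.123224.
After the 200 transfer: below the line — 1100, 1600, 2000, 2100, 2300, 2700; squared poverty gap index (FGT₂) = 0.094815.
Reduction = 0.123224 − 0.094815 = 0.0284.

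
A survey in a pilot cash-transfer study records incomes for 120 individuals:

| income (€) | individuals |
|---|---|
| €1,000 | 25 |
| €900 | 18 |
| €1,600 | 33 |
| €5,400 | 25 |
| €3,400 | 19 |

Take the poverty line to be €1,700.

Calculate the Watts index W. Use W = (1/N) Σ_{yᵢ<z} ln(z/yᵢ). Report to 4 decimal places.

Incomes under z: 18×€900, 25×€1,000, 33×€1,600 (q = 76 of N = 120).
Log gaps: ln(1700/900) = 0.6360 (×18); ln(1700/1000) = 0.5306 (×25); ln(1700/1600) = 0.0606 (×33).
W = 26.714117 / 120 = 0.2226.

0.2226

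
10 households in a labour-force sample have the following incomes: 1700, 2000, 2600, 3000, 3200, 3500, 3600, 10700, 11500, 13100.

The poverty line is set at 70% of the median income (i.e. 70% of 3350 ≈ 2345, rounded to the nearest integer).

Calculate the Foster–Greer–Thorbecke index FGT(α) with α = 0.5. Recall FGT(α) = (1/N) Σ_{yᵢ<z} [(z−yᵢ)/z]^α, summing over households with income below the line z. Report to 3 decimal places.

0.091

Below z: 1700, 2000 (q = 2 of N = 10).
Shortfall ratios: (2345−1700)/2345 = 0.2751; (2345−2000)/2345 = 0.1471.
Raised to α = 0.5: 0.52446; 0.38356.
Sum = 0.908019; FGT(0.5) = 0.908019 / 10 = 0.091.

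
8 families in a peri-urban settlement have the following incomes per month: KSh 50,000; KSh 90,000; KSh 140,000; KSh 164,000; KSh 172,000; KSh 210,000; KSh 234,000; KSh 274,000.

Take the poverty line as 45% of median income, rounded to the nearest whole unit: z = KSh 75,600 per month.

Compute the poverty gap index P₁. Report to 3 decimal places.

Below z: KSh 50,000 (q = 1 of N = 8).
Relative gaps: (75600−50000)/75600 = 0.3386.
Sum of shortfalls = 0.338624; P₁ averages over all N: 0.338624 / 8 = 0.042.

0.042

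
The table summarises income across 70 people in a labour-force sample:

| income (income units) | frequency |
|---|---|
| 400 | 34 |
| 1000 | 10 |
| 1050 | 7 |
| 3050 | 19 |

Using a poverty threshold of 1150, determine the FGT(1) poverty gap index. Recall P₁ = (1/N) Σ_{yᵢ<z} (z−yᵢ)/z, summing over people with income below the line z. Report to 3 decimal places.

0.344

Incomes under z: 34×400, 10×1000, 7×1050 (q = 51 of N = 70).
Gap ratios (z−y)/z: (1150−400)/1150 = 0.6522 (×34); (1150−1000)/1150 = 0.1304 (×10); (1150−1050)/1150 = 0.0870 (×7).
Σ = 24.086957. Dividing by the full population N = 70 gives P₁ = 0.344.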